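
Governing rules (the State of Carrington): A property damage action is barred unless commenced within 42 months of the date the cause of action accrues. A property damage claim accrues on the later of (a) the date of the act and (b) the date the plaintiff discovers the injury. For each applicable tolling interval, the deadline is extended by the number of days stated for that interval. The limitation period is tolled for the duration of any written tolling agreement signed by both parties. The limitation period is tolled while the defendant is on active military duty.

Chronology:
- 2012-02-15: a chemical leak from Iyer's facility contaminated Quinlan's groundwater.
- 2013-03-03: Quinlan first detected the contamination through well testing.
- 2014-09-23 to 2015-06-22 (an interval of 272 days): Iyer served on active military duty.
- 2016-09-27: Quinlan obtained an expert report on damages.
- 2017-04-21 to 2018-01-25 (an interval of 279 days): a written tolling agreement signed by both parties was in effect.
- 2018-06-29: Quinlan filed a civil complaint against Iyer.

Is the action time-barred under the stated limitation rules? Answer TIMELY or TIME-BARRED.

Taking the later of the act (2012-02-15) and discovery (2013-03-03), the claim accrued on 2013-03-03.
42 months from 2013-03-03 is 2016-09-03.
Because the defendant's active military service ran from 2014-09-23 to 2015-06-22, the deadline is extended by 272 days to 2017-06-02.
Because the written tolling agreement ran from 2017-04-21 to 2018-01-25, the deadline is extended by 279 days to 2018-03-08.
None of the other events listed affects the running of the period under the stated rules.
Quinlan filed on 2018-06-29, after the 2018-03-08 deadline, so the action is time-barred.

TIME-BARRED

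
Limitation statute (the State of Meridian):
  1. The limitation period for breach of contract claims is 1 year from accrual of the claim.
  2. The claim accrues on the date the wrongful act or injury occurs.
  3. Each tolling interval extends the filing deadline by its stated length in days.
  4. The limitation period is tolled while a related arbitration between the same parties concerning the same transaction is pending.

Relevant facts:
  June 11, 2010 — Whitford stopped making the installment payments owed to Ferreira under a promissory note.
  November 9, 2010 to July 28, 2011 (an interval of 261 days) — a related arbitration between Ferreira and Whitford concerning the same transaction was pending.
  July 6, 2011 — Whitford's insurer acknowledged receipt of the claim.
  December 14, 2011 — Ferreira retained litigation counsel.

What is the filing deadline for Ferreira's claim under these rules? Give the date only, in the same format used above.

February 27, 2012

The claim accrued on June 11, 2010, the date of the act.
The untolled deadline — 1 year after June 11, 2010 — is June 11, 2011.
The pending related arbitration from November 9, 2010 to July 28, 2011 tolled the period for 261 days, extending the deadline to February 27, 2012.
The other events in the timeline have no effect on the limitation period under the stated rules.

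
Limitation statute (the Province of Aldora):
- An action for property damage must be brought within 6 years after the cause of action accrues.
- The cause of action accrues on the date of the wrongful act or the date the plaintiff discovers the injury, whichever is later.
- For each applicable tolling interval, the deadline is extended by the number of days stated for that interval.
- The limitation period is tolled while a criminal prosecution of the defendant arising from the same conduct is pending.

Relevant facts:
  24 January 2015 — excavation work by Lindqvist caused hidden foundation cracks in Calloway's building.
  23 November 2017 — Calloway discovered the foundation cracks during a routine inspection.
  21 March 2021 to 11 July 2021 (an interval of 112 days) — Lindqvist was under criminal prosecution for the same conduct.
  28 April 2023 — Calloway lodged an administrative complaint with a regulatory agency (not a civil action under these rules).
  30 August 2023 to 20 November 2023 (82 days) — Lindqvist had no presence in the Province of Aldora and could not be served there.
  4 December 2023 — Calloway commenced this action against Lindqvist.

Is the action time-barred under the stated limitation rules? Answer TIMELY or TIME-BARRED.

Because discovery on 23 November 2017 post-dates the 24 January 2015 act, accrual under the later-of rule falls on 23 November 2017.
The untolled deadline — 6 years after 23 November 2017 — is 23 November 2023.
Because the pending criminal prosecution ran from 21 March 2021 to 11 July 2021, the deadline is extended by 112 days to 14 March 2024.
The defendant's absence from the jurisdiction from 30 August 2023 to 20 November 2023 does not toll the period, because no stated rule makes the defendant's absence a tolling event.
The other events in the timeline have no effect on the limitation period under the stated rules.
Calloway filed on 4 December 2023, before the 14 March 2024 deadline, so the action is timely.

TIMELY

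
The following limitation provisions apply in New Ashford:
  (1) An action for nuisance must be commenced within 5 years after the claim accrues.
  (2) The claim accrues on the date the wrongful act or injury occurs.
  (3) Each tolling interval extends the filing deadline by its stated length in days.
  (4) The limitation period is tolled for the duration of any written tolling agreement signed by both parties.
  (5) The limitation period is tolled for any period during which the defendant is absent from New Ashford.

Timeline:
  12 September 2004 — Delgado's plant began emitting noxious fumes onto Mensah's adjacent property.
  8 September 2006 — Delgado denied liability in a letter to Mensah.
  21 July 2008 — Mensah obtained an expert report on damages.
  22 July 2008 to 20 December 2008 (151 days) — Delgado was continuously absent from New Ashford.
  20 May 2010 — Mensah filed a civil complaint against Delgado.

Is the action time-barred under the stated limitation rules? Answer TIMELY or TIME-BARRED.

TIME-BARRED

The claim accrued on 12 September 2004, the date of the act.
5 years from 12 September 2004 is 12 September 2009.
Because the defendant's absence from the jurisdiction ran from 22 July 2008 to 20 December 2008, the deadline is extended by 151 days to 10 February 2010.
None of the other events listed affects the running of the period under the stated rules.
The 20 May 2010 filing falls after the 10 February 2010 deadline; the claim is time-barred.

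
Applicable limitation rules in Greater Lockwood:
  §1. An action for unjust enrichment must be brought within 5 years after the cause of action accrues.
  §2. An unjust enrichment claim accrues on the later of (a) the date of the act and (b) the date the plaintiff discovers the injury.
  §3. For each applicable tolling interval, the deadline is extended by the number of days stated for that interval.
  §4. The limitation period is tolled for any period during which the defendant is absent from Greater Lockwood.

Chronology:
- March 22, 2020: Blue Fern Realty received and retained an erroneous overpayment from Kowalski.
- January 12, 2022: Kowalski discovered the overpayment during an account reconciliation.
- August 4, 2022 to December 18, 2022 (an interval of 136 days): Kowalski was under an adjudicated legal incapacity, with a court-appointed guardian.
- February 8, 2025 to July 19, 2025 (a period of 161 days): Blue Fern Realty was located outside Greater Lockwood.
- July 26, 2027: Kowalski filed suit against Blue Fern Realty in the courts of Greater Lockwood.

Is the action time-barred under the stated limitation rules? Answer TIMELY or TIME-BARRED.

The claim accrued on January 12, 2022 — the later of the March 22, 2020 act and the January 12, 2022 discovery.
5 years from January 12, 2022 is January 12, 2027.
Because the defendant's absence from the jurisdiction ran from February 8, 2025 to July 19, 2025, the deadline is extended by 161 days to June 22, 2027.
No stated provision tolls the period for the plaintiff's incapacity, so the interval from August 4, 2022 to December 18, 2022 has no effect on the deadline.
Kowalski filed on July 26, 2027, after the June 22, 2027 deadline, so the action is time-barred.

TIME-BARRED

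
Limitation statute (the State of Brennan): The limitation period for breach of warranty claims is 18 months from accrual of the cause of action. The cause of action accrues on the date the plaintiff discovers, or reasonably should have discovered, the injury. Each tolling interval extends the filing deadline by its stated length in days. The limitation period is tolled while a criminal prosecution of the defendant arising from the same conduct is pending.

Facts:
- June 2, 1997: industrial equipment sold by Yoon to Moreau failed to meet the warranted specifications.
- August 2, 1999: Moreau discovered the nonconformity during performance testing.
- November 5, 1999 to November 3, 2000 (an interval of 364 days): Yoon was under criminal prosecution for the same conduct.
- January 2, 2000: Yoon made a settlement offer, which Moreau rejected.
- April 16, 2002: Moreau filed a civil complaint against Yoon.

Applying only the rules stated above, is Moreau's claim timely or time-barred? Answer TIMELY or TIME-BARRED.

TIME-BARRED

Accrual is tied to discovery, so the period began on August 2, 1999 rather than on June 2, 1997 when the act occurred.
Adding the 18 months base period to August 2, 1999 gives a deadline of February 2, 2001, before any tolling.
The pending criminal prosecution from November 5, 1999 to November 3, 2000 tolled the period for 364 days, extending the deadline to February 1, 2002.
Nothing else in the chronology tolls or restarts the period.
The April 16, 2002 filing falls after the February 1, 2002 deadline; the claim is time-barred.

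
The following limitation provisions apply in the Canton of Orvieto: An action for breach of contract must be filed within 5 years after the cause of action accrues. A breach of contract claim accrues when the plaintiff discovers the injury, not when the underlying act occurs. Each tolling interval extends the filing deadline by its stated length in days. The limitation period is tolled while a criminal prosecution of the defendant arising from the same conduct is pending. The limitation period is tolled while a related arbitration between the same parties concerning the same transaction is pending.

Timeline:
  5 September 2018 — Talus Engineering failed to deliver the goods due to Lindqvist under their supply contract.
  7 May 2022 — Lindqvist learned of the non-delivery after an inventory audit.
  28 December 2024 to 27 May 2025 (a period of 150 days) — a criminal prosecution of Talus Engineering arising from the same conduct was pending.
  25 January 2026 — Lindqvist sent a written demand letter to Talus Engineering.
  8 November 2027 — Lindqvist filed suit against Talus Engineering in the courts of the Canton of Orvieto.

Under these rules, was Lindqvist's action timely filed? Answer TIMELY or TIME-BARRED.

Under the discovery rule, the claim accrued on 7 May 2022, when Lindqvist discovered the injury — not on the 5 September 2018 date of the underlying act.
The untolled deadline — 5 years after 7 May 2022 — is 7 May 2027.
Because the pending criminal prosecution ran from 28 December 2024 to 27 May 2025, the deadline is extended by 150 days to 4 October 2027.
The other events in the timeline have no effect on the limitation period under the stated rules.
Filing on 8 November 2027 missed the 4 October 2027 deadline — the action is time-barred.

TIME-BARRED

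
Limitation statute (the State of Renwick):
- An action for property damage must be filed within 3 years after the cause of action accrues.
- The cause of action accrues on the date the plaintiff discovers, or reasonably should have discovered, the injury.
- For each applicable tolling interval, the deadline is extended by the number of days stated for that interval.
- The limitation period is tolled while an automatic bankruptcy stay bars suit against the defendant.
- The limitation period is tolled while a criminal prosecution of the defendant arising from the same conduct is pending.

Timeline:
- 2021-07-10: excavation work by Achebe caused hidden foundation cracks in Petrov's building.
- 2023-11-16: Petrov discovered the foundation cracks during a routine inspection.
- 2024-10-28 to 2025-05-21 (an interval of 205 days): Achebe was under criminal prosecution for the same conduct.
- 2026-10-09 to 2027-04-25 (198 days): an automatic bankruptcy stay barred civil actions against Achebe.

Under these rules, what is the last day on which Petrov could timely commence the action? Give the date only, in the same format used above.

The claim did not accrue until Petrov discovered the injury on 2023-11-16; the 2021-07-10 act date does not start the clock under the stated rule.
3 years from 2023-11-16 is 2026-11-16.
The period was tolled for 205 days by the pending criminal prosecution (2024-10-28 to 2025-05-21), pushing the deadline to 2027-06-09.
The automatic bankruptcy stay from 2026-10-09 to 2027-04-25 tolled the period for 198 days, extending the deadline to 2027-12-24.

2027-12-24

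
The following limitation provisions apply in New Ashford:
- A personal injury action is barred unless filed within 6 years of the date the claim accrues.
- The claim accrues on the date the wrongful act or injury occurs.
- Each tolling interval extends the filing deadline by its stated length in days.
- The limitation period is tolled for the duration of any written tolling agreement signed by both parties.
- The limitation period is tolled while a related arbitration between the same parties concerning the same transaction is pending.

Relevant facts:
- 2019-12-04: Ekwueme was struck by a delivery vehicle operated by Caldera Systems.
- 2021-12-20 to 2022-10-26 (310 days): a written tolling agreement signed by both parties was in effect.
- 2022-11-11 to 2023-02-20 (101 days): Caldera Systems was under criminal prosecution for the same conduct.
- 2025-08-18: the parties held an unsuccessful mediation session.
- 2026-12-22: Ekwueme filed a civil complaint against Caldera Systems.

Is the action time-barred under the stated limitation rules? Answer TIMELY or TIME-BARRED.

The limitation period began to run on 2019-12-04.
The untolled deadline — 6 years after 2019-12-04 — is 2025-12-04.
The period was tolled for 310 days by the written tolling agreement (2021-12-20 to 2022-10-26), pushing the deadline to 2026-10-10.
No stated provision tolls the period for a criminal prosecution, so the interval from 2022-11-11 to 2023-02-20 has no effect on the deadline.
The other events in the timeline have no effect on the limitation period under the stated rules.
Ekwueme filed on 2026-12-22, after the 2026-10-10 deadline, so the action is time-barred.

TIME-BARRED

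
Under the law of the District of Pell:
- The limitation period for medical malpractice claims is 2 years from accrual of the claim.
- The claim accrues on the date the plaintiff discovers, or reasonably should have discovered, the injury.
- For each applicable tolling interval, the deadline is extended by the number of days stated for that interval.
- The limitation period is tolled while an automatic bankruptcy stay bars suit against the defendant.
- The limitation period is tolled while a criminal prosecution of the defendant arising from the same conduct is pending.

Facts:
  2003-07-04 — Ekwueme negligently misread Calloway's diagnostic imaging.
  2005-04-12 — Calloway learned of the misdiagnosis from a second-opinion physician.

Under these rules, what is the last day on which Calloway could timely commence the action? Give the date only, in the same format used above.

2007-04-12

Under the discovery rule, the claim accrued on 2005-04-12, when Calloway discovered the injury — not on the 2003-07-04 date of the underlying act.
Adding the 2 years base period to 2005-04-12 gives a deadline of 2007-04-12, before any tolling.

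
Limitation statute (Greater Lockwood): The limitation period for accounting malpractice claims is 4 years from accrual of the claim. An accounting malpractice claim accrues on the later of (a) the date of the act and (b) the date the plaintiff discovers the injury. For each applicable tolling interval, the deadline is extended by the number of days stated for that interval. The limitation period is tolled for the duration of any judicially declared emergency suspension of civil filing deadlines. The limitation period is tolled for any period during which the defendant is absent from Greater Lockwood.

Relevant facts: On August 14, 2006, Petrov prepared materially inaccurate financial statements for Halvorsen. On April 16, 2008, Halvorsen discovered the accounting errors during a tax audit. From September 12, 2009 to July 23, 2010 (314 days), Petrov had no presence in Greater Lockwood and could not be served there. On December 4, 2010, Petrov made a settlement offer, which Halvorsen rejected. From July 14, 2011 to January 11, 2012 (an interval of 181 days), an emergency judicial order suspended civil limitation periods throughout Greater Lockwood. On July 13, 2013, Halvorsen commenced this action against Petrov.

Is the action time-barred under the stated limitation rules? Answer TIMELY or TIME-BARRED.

The claim accrued on April 16, 2008 — the later of the August 14, 2006 act and the April 16, 2008 discovery.
4 years from April 16, 2008 is April 16, 2012.
The period was tolled for 314 days by the defendant's absence from the jurisdiction (September 12, 2009 to July 23, 2010), pushing the deadline to February 24, 2013.
The emergency suspension of filing deadlines from July 14, 2011 to January 11, 2012 tolled the period for 181 days, extending the deadline to August 24, 2013.
Nothing else in the chronology tolls or restarts the period.
Filing on July 13, 2013 beat the August 24, 2013 deadline — the action is timely.

TIMELY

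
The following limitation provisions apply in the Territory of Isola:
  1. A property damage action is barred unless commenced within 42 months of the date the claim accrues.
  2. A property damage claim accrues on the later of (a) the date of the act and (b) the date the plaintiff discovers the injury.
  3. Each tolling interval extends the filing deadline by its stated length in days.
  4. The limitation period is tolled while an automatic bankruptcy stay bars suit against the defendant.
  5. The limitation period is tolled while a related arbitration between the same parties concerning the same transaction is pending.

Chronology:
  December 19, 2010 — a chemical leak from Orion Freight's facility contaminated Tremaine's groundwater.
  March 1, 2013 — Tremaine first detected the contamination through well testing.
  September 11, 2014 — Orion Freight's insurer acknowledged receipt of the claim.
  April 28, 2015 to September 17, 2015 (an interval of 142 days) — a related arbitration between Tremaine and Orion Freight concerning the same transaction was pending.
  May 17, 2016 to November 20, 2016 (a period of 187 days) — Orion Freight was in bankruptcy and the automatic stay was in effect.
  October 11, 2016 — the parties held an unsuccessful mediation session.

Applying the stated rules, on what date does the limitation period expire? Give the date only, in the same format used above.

July 27, 2017

Taking the later of the act (December 19, 2010) and discovery (March 1, 2013), the claim accrued on March 1, 2013.
42 months from March 1, 2013 is September 1, 2016.
Because the pending related arbitration ran from April 28, 2015 to September 17, 2015, the deadline is extended by 142 days to January 21, 2017.
The automatic bankruptcy stay from May 17, 2016 to November 20, 2016 tolled the period for 187 days, extending the deadline to July 27, 2017.
The other events in the timeline have no effect on the limitation period under the stated rules.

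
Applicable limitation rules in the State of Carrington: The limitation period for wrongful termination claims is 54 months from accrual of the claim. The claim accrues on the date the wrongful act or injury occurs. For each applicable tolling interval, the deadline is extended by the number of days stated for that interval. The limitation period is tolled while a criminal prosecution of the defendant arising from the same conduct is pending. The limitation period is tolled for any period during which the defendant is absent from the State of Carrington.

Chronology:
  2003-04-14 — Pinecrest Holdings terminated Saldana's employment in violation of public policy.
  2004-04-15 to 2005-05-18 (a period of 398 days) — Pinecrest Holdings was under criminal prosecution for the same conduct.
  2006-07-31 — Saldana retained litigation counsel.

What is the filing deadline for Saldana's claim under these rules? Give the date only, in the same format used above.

2008-11-15

The limitation period began to run on 2003-04-14.
54 months from 2003-04-14 is 2007-10-14.
Because the pending criminal prosecution ran from 2004-04-15 to 2005-05-18, the deadline is extended by 398 days to 2008-11-15.
None of the other events listed affects the running of the period under the stated rules.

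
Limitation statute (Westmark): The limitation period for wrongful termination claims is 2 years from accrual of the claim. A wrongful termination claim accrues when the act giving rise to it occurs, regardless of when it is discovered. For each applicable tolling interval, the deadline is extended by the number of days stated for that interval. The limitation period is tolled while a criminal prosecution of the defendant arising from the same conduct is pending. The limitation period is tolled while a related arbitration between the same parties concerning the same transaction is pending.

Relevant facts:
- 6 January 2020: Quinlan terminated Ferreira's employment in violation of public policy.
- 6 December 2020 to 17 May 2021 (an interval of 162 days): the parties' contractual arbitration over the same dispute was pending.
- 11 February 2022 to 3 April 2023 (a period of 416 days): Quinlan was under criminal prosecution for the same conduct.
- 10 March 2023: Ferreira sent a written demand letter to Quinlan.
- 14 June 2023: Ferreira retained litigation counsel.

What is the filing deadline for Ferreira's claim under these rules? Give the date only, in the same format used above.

7 August 2023

The limitation period began to run on 6 January 2020.
The untolled deadline — 2 years after 6 January 2020 — is 6 January 2022.
The pending related arbitration from 6 December 2020 to 17 May 2021 tolled the period for 162 days, extending the deadline to 17 June 2022.
Because the pending criminal prosecution ran from 11 February 2022 to 3 April 2023, the deadline is extended by 416 days to 7 August 2023.
Nothing else in the chronology tolls or restarts the period.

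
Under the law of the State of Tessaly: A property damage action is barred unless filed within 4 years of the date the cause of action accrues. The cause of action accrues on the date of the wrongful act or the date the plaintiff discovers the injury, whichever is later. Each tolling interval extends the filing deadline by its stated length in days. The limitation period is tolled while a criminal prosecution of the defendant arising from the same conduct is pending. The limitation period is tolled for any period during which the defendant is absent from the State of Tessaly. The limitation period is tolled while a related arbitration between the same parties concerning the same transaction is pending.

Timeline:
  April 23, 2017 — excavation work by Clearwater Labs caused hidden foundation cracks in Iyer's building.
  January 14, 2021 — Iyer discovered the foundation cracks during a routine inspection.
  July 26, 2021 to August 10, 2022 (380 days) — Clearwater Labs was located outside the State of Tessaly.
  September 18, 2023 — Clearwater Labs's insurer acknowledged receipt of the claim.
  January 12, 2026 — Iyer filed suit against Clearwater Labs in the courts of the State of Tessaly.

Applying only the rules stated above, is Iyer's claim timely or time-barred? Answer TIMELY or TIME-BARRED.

TIMELY

The claim accrued on January 14, 2021 — the later of the April 23, 2017 act and the January 14, 2021 discovery.
Adding the 4 years base period to January 14, 2021 gives a deadline of January 14, 2025, before any tolling.
The defendant's absence from the jurisdiction from July 26, 2021 to August 10, 2022 tolled the period for 380 days, extending the deadline to January 29, 2026.
The other events in the timeline have no effect on the limitation period under the stated rules.
Iyer filed on January 12, 2026, before the January 29, 2026 deadline, so the action is timely.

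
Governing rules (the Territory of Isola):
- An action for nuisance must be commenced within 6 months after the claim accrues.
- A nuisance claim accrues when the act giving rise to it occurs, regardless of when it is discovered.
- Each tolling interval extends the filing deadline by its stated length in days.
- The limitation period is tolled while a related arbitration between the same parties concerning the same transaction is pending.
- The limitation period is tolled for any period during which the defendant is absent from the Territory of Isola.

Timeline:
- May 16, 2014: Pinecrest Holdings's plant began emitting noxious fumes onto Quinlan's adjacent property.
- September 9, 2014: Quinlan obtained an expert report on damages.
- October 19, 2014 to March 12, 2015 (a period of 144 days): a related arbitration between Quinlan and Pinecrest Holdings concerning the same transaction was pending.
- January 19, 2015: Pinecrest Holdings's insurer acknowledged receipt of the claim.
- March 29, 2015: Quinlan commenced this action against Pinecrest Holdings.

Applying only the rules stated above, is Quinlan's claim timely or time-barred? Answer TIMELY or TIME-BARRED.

TIMELY

The limitation period began to run on May 16, 2014.
6 months from May 16, 2014 is November 16, 2014.
The period was tolled for 144 days by the pending related arbitration (October 19, 2014 to March 12, 2015), pushing the deadline to April 9, 2015.
None of the other events listed affects the running of the period under the stated rules.
Filing on March 29, 2015 beat the April 9, 2015 deadline — the action is timely.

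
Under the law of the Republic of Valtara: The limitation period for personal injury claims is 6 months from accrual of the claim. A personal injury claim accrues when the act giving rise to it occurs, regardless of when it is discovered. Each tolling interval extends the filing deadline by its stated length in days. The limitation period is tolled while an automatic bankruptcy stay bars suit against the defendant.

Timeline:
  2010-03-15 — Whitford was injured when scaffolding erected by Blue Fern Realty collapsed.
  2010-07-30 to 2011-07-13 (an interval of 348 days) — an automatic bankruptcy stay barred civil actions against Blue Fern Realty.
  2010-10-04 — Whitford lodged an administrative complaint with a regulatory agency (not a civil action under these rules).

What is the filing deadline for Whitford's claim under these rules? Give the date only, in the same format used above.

2011-08-29

The limitation period began to run on 2010-03-15.
6 months from 2010-03-15 is 2010-09-15.
The automatic bankruptcy stay from 2010-07-30 to 2011-07-13 tolled the period for 348 days, extending the deadline to 2011-08-29.
Nothing else in the chronology tolls or restarts the period.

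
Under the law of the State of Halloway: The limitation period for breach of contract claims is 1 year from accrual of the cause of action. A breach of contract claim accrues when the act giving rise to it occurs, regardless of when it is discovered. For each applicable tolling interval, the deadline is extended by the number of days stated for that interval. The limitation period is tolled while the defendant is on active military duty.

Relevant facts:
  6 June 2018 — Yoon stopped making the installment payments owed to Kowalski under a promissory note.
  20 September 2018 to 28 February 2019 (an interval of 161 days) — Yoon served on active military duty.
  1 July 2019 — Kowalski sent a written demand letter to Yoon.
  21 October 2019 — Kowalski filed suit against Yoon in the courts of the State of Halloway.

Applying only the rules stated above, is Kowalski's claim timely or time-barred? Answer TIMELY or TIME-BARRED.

The cause of action accrued on 6 June 2018, the date of the act.
1 year from 6 June 2018 is 6 June 2019.
The defendant's active military service from 20 September 2018 to 28 February 2019 tolled the period for 161 days, extending the deadline to 14 November 2019.
The other events in the timeline have no effect on the limitation period under the stated rules.
Filing on 21 October 2019 beat the 14 November 2019 deadline — the action is timely.

TIMELY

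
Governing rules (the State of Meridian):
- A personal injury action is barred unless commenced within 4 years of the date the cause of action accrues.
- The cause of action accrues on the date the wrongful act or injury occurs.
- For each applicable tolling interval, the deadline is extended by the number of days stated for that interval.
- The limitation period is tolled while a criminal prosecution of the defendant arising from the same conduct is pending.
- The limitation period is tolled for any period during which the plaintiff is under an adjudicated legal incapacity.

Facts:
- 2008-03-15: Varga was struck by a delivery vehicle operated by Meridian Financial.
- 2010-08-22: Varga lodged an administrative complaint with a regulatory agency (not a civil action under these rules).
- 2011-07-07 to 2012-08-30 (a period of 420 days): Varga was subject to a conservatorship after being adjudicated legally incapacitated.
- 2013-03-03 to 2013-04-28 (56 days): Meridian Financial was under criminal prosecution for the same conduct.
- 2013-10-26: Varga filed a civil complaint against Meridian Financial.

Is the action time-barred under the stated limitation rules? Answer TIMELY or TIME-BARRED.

The cause of action accrued on 2008-03-15, the date of the act.
4 years from 2008-03-15 is 2012-03-15.
The plaintiff's legal incapacity from 2011-07-07 to 2012-08-30 tolled the period for 420 days, extending the deadline to 2013-05-09.
Because the pending criminal prosecution ran from 2013-03-03 to 2013-04-28, the deadline is extended by 56 days to 2013-07-04.
None of the other events listed affects the running of the period under the stated rules.
The 2013-10-26 filing falls after the 2013-07-04 deadline; the claim is time-barred.

TIME-BARRED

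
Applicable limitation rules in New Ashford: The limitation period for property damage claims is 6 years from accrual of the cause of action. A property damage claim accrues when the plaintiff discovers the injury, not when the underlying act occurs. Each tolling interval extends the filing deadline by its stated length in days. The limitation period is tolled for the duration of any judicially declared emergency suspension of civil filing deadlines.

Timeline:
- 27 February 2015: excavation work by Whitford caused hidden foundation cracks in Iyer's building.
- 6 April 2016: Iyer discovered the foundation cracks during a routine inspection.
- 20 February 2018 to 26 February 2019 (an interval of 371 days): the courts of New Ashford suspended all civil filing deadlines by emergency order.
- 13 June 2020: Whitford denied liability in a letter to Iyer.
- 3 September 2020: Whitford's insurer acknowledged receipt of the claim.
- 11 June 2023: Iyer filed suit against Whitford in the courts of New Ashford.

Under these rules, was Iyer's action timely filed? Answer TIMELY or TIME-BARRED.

The claim did not accrue until Iyer discovered the injury on 6 April 2016; the 27 February 2015 act date does not start the clock under the stated rule.
The untolled deadline — 6 years after 6 April 2016 — is 6 April 2022.
The emergency suspension of filing deadlines from 20 February 2018 to 26 February 2019 tolled the period for 371 days, extending the deadline to 12 April 2023.
None of the other events listed affects the running of the period under the stated rules.
Iyer filed on 11 June 2023, after the 12 April 2023 deadline, so the action is time-barred.

TIME-BARRED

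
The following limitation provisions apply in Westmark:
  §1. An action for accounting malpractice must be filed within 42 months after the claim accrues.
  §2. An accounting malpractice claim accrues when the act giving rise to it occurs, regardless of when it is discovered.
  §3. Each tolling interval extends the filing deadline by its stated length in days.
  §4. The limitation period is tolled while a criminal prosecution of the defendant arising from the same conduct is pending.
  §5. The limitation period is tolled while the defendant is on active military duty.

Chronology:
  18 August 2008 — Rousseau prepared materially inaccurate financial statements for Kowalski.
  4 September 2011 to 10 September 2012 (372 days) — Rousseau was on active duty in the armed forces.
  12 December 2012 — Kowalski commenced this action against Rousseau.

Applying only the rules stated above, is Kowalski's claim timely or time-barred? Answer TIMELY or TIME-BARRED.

The claim accrued on 18 August 2008, the date of the act.
42 months from 18 August 2008 is 18 February 2012.
The defendant's active military service from 4 September 2011 to 10 September 2012 tolled the period for 372 days, extending the deadline to 24 February 2013.
Kowalski filed on 12 December 2012, before the 24 February 2013 deadline, so the action is timely.

TIMELY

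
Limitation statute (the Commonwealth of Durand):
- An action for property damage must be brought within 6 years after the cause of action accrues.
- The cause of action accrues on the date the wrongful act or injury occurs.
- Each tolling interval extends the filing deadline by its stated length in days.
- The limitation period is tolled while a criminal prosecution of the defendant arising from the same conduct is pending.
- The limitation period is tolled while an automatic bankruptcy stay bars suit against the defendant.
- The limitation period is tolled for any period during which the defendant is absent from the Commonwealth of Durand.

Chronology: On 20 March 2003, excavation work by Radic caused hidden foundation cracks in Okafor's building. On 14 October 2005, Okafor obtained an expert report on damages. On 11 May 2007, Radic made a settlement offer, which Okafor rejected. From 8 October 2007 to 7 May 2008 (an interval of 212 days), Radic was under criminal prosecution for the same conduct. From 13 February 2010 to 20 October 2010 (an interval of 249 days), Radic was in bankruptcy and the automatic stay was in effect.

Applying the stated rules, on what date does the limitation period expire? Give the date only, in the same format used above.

The claim accrued on 20 March 2003, when the wrongful act occurred.
6 years from 20 March 2003 is 20 March 2009.
Because the pending criminal prosecution ran from 8 October 2007 to 7 May 2008, the deadline is extended by 212 days to 18 October 2009.
The automatic bankruptcy stay from 13 February 2010 to 20 October 2010 began after the period had already run on 18 October 2009, so it has no tolling effect.
Nothing else in the chronology tolls or restarts the period.

18 October 2009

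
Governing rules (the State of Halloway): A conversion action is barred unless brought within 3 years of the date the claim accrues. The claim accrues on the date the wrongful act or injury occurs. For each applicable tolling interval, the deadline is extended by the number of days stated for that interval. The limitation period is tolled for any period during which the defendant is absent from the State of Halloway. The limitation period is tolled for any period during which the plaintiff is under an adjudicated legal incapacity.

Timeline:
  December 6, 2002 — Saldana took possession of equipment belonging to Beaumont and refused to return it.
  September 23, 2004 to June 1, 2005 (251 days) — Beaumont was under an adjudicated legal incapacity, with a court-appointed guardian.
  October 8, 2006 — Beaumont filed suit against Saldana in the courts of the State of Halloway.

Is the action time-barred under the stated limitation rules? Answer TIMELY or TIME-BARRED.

The claim accrued on December 6, 2002, when the wrongful act occurred.
Adding the 3 years base period to December 6, 2002 gives a deadline of December 6, 2005, before any tolling.
Because the plaintiff's legal incapacity ran from September 23, 2004 to June 1, 2005, the deadline is extended by 251 days to August 14, 2006.
Filing on October 8, 2006 missed the August 14, 2006 deadline — the action is time-barred.

TIME-BARRED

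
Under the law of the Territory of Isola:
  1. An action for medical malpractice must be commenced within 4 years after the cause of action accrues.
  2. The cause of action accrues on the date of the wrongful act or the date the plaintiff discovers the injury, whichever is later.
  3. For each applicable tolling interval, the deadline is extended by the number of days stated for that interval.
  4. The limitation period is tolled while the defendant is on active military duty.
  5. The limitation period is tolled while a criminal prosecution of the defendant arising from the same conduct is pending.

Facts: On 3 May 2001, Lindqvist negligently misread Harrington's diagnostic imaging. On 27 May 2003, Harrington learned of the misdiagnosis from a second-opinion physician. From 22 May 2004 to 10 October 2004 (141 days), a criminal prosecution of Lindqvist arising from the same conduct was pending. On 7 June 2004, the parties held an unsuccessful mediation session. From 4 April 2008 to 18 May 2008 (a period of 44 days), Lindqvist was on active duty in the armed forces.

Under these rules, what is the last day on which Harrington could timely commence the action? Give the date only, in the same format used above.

15 October 2007

Because discovery on 27 May 2003 post-dates the 3 May 2001 act, accrual under the later-of rule falls on 27 May 2003.
The untolled deadline — 4 years after 27 May 2003 — is 27 May 2007.
The period was tolled for 141 days by the pending criminal prosecution (22 May 2004 to 10 October 2004), pushing the deadline to 15 October 2007.
By the time the defendant's active military service began on 4 April 2008, the limitation period had already expired on 15 October 2007; that interval cannot revive it.
The other events in the timeline have no effect on the limitation period under the stated rules.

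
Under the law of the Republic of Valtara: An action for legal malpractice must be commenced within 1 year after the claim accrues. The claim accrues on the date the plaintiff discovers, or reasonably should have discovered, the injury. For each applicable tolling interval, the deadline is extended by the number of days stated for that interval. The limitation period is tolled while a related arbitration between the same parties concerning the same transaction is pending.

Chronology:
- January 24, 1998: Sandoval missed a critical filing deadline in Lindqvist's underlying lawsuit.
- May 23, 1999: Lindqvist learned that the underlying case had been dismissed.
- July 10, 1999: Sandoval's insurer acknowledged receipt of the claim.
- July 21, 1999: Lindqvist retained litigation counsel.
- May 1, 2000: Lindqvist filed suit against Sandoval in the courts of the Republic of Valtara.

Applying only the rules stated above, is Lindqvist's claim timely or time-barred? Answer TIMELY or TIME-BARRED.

TIMELY

Accrual is tied to discovery, so the period began on May 23, 1999 rather than on January 24, 1998 when the act occurred.
Adding the 1 year base period to May 23, 1999 gives a deadline of May 23, 2000, before any tolling.
The other events in the timeline have no effect on the limitation period under the stated rules.
The May 1, 2000 filing precedes the May 23, 2000 deadline; the claim is timely.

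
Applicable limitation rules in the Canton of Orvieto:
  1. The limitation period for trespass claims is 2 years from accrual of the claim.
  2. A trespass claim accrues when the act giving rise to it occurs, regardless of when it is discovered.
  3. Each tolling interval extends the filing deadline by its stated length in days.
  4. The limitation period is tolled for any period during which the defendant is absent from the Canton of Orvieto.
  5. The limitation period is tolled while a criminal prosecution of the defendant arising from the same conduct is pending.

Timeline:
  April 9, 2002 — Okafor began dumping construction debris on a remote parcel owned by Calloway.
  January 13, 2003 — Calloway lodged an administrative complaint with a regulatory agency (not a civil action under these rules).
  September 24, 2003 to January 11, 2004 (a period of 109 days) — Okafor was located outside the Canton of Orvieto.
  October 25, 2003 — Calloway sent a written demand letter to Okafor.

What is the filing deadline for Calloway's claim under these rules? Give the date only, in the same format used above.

July 27, 2004

The claim accrued on April 9, 2002, when the wrongful act occurred.
Adding the 2 years base period to April 9, 2002 gives a deadline of April 9, 2004, before any tolling.
The defendant's absence from the jurisdiction from September 24, 2003 to January 11, 2004 tolled the period for 109 days, extending the deadline to July 27, 2004.
Nothing else in the chronology tolls or restarts the period.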